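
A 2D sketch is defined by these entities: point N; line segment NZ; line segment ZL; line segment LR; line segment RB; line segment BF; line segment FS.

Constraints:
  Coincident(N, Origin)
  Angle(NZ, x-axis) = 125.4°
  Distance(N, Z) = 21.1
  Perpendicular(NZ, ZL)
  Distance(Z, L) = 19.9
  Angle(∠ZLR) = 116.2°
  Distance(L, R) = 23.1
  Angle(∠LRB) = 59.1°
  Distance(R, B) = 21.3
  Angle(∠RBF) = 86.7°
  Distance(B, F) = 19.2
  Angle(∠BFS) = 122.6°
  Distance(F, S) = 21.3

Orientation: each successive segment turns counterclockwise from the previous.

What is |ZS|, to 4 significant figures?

32.16

∠RBF = 86.7° gives BF at 133.4° from the x-axis; with |BF| = 19.2, F = (-21.65, 10.54). ∠BFS = 122.6° gives FS at -169.2° from the x-axis; with |FS| = 21.3, S = (-42.57, 6.547). Then |ZS| = |S − Z| = 32.16.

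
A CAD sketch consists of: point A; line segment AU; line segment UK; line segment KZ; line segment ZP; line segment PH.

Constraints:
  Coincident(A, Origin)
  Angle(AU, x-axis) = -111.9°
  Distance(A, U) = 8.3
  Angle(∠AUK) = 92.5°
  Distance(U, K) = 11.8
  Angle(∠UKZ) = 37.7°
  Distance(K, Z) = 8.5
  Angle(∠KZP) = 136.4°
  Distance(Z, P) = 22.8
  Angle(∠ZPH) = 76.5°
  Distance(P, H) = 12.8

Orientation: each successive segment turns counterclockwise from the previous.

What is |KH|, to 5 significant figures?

26.789

A is at the origin; AU runs at -111.9° with length 8.3, so U = (-3.0958, -7.7010). ∠AUK = 92.5° gives UK at -24.400° from the x-axis; with |UK| = 11.8, K = (7.6503, -12.576). ∠UKZ = 37.7° gives KZ at 117.90° from the x-axis; with |KZ| = 8.5, Z = (3.6729, -5.0637). ∠KZP = 136.4° gives ZP at 161.50° from the x-axis; with |ZP| = 22.8, P = (-17.949, 2.1709). ∠ZPH = 76.5° gives PH at -95.000° from the x-axis; with |PH| = 12.8, H = (-19.065, -10.580). Then |KH| = |H − K| = 26.789.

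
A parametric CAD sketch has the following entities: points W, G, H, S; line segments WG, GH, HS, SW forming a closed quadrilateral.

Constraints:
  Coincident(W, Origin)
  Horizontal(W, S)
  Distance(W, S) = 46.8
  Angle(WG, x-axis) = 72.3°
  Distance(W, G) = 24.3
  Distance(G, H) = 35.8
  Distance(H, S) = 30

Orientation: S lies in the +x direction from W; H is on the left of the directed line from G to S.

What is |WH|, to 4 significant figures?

51.92

Checks: W.y = 0.00, S.y = 0.00 ✓; |GH| = 35.80 ✓; |HS| = 30.00 ✓.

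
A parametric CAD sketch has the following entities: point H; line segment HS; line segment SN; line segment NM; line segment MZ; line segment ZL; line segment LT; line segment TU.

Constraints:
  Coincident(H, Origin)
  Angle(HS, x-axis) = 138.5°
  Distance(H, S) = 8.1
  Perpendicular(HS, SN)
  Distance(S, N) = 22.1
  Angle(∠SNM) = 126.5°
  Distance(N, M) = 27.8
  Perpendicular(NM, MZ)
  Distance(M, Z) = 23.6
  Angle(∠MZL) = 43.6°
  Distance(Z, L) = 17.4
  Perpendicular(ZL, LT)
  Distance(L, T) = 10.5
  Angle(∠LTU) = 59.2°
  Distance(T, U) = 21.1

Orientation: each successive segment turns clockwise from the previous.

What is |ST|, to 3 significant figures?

39.1

H is at the origin; HS runs at 138.5° with length 8.1, so S = (-6.07, 5.37). HS ⟂ SN, so SN runs at 48.5°; with |SN| = 22.1, N = (8.58, 21.9). ∠SNM = 126.5° gives NM at -5.00° from the x-axis; with |NM| = 27.8, M = (36.3, 19.5). The perpendicularity gives MZ at right angles to NM, so MZ runs at -95.0°; with |MZ| = 23.6, Z = (34.2, -4.01). ∠MZL = 43.6° gives ZL at 129° from the x-axis; with |ZL| = 17.4, L = (23.4, 9.58). ZL ⟂ LT, so LT runs at 38.6°; with |LT| = 10.5, T = (31.6, 16.1). Then |ST| = |T − S| = 39.1.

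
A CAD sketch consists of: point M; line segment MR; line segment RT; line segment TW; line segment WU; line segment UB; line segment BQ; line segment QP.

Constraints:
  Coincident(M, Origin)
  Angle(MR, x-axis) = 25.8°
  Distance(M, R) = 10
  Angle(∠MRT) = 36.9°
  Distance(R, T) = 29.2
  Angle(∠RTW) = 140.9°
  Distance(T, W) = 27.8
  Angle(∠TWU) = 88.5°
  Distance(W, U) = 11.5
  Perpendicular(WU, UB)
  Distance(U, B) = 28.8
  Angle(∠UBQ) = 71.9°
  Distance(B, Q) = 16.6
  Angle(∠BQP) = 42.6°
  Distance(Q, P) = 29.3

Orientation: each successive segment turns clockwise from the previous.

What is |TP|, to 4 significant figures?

27.10

M is at the origin; MR runs at 25.8° with length 10.0, so R = (9.003, 4.352). ∠MRT = 36.9° gives RT at -117.3° from the x-axis; with |RT| = 29.2, T = (-4.389, -21.60). ∠RTW = 140.9° gives TW at -156.4° from the x-axis; with |TW| = 27.8, W = (-29.86, -32.73). ∠TWU = 88.5° gives WU at 112.1° from the x-axis; with |WU| = 11.5, U = (-34.19, -22.07). WU is perpendicular to UB, so UB runs at 22.10°; with |UB| = 28.8, B = (-7.507, -11.23). ∠UBQ = 71.9° gives BQ at -86.00° from the x-axis; with |BQ| = 16.6, Q = (-6.349, -27.79). ∠BQP = 42.6° gives QP at 136.6° from the x-axis; with |QP| = 29.3, P = (-27.64, -7.663). Then |TP| = |P − T| = 27.10.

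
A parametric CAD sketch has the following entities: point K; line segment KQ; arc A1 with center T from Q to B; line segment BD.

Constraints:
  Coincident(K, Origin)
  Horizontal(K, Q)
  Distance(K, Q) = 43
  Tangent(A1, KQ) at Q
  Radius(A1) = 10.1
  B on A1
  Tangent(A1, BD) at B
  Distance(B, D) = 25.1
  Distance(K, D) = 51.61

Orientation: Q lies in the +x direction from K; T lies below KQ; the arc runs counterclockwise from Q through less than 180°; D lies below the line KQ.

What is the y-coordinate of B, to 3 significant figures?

-11.5

K is at the origin; KQ is horizontal with |KQ| = 43.0 and Q on the +x side, so Q = (43.0, 0.00). The tangent condition forces TQ to be normal to KQ, so T = Q + (0, -10.1) = (43.0, -10.1). Since TB ⟂ BD (tangency), |TD| = √(10.1² + 25.1²) = 27.1 regardless of where B sits on A1. So D lies on both circle(K, 51.61) and circle(T, 27.1); the below-KQ intersection is D = (36.6, -36.4). B is the foot of the tangent from D: B = (33.0, -11.5).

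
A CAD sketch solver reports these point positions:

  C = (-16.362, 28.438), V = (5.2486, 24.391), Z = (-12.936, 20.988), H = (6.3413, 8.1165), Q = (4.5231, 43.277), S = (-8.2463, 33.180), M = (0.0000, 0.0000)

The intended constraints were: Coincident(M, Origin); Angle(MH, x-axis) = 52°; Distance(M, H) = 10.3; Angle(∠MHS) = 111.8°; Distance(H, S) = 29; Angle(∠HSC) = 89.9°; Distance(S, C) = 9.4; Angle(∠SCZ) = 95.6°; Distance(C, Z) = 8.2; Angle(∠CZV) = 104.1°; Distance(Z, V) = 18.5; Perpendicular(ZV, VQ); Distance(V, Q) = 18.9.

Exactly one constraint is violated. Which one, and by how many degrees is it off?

Perpendicular(ZV, VQ) — off by 8.40°.

M = (0.00, 0.00) ✓; MH at 52.00° ✓; |MH| = 10.30 ✓; ∠MHS = 111.8° ✓; |HS| = 29.00 ✓; ∠HSC = 89.90° ✓; |SC| = 9.400 ✓; ∠SCZ = 95.60° ✓; |CZ| = 8.200 ✓; ∠CZV = 104.1° ✓; |ZV| = 18.50 ✓; ∠(ZV, VQ) = 81.60° ✗; |VQ| = 18.90 ✓.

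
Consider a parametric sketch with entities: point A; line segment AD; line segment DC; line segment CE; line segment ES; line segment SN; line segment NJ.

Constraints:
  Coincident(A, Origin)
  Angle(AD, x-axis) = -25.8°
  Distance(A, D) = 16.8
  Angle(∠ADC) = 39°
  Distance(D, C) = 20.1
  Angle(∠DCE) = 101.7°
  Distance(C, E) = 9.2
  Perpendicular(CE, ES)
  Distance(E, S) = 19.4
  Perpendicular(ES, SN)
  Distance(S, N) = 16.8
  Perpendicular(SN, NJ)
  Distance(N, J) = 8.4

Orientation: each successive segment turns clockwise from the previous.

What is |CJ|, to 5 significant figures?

13.370

A is at the origin; AD runs at -25.8° with length 16.8, so D = (15.125, -7.3119). ∠ADC = 39.0° gives DC at -166.80° from the x-axis; with |DC| = 20.1, C = (-4.4436, -11.902). ∠DCE = 101.7° gives CE at 114.90° from the x-axis; with |CE| = 9.2, E = (-8.3171, -3.5569). CE is perpendicular to ES, so ES runs at 24.900°; with |ES| = 19.4, S = (9.2795, 4.6112). ES ⟂ SN, so SN runs at -65.100°; with |SN| = 16.8, N = (16.353, -10.627). The perpendicularity gives NJ at right angles to SN, so NJ runs at -155.10°; with |NJ| = 8.4, J = (8.7338, -14.164). Then |CJ| = |J − C| = 13.370.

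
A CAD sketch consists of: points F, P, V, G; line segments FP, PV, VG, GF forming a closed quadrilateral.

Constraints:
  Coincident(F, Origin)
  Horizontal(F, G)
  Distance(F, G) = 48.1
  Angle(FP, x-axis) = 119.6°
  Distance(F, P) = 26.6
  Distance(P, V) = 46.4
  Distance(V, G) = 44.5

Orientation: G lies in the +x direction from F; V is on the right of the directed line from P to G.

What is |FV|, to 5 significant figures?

19.890

Checks: |PV| = 46.40 ✓; |VG| = 44.50 ✓.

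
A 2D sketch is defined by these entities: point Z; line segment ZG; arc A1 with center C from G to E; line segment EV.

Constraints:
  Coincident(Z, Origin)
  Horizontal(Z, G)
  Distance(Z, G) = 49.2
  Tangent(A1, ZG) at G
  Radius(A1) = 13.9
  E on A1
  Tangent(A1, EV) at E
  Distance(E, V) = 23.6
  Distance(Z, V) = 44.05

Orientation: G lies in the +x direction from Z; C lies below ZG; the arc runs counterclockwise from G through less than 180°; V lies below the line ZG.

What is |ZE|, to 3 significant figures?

37.2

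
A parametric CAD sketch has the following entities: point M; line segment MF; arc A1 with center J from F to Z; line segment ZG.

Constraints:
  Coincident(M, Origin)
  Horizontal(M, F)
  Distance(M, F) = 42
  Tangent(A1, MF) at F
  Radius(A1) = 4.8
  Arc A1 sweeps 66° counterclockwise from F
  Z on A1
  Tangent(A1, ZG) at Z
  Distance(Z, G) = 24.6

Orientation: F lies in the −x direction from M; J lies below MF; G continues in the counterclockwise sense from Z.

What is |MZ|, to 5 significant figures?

46.472

Tangency of A1 to MF means the radius JF is perpendicular to MF, so J = F + (0, -4.8) = (-42.000, -4.8000). On A1, F sits at bearing 90° from J; a 66° counterclockwise sweep puts Z at bearing 156°, so Z = J + 4.8·(cos 156°, sin 156°) = (-46.385, -2.8477). Then |MZ| = |Z − M| = 46.472.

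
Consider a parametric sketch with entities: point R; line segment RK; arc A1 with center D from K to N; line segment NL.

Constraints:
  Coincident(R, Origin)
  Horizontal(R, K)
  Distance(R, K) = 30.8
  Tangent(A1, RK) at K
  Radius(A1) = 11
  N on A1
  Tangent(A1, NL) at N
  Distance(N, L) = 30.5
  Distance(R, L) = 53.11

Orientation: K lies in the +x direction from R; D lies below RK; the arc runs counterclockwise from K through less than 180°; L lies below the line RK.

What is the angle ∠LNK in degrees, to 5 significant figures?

125.28°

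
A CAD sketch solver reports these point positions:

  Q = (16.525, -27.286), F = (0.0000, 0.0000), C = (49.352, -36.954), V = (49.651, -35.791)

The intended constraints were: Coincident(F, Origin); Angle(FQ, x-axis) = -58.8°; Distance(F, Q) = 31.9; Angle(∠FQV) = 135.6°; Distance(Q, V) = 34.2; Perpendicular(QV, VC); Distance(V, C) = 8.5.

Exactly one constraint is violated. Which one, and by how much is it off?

Distance(V, C) = 8.5 — off by 7.30.

F = (0.00, 0.00) ✓; FQ at -58.80° ✓; |FQ| = 31.90 ✓; ∠FQV = 135.6° ✓; |QV| = 34.20 ✓; ∠(QV, VC) = 90.02° ✓; |VC| = 1.201 ✗.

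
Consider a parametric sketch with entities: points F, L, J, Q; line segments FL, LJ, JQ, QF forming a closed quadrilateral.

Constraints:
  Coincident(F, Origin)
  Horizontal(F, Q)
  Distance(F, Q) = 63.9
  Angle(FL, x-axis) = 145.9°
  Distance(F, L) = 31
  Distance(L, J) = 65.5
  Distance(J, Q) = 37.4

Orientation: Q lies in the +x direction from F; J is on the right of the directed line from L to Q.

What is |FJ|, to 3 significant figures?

34.6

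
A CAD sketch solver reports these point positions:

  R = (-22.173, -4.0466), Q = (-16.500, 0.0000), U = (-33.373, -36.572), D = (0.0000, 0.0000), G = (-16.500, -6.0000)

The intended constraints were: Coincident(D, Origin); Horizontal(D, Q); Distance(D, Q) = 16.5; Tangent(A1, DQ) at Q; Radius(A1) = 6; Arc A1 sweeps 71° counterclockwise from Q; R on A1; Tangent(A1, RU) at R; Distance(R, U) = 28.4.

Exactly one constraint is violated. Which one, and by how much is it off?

Distance(R, U) = 28.4 — off by 6.00.

D = (0.00, 0.00) ✓; D.y = 0.00, Q.y = 0.00 ✓; |DQ| = 16.50 ✓; ∠(GQ, QD) = 90.00° ✓; |GQ| = 6.000 ✓; bearing(G→R) − bearing(G→Q) = 71.00° ✓; |GR| = 6.000 ✓; ∠(GR, RU) = 90.00° ✓; |RU| = 34.40 ✗.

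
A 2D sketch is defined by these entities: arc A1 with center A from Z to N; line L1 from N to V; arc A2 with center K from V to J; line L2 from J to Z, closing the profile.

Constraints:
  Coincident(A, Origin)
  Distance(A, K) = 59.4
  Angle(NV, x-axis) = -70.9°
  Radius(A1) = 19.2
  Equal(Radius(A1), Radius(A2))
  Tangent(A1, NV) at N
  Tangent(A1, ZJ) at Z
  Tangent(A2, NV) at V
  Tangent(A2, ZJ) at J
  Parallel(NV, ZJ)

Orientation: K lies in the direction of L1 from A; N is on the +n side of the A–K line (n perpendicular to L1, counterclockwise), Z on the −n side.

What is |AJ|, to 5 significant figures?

62.426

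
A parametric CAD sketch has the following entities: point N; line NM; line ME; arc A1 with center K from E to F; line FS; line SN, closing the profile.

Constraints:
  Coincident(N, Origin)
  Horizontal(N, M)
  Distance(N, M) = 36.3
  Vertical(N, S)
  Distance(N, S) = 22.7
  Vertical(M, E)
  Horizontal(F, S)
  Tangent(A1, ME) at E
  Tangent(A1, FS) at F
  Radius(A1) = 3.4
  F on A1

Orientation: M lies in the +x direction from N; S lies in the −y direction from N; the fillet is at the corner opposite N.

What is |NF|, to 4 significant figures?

39.97

N is at the origin; NM is horizontal with |NM| = 36.3 and M on the +x side, so M = (36.30, 0.000). N and S share the same x with |NS| = 22.7 and S on the −y side, so S = (0.000, -22.70). The virtual corner opposite N is at (36.30, -22.70). A1 meets ME tangentially, so KE is at right angles to ME and tangency of A1 to FS means the radius KF is perpendicular to FS, with radius 3.4, so the center K sits 3.4 in from both sides at K = (32.90, -19.30). That places the tangent points at E = (36.30, -19.30) on ME and F = (32.90, -22.70) on FS. Then |NF| = |F − N| = 39.97.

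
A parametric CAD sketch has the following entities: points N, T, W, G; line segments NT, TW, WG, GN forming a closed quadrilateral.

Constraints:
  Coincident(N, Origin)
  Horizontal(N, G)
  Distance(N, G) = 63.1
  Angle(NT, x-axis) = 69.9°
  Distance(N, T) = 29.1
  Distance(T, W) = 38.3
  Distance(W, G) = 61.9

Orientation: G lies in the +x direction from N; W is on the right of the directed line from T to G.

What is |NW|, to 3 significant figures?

10.3

N is at the origin; N and G share the same y with |NG| = 63.1 and G in +x, so G = (63.1, 0). NT runs at 69.9° with |NT| = 29.1, so T = (10.0, 27.3). W is determined by |TW| = 38.3 and |WG| = 61.9 together: it lies at the intersection of circle(T, 38.3) and circle(G, 61.9). With |TG| = 59.7, the foot of the radical line on TG is 10.1 from T and the perpendicular offset is √(38.3² − 10.1²) = 37.0. Taking the right-of-TG solution: W = (2.04, -10.1).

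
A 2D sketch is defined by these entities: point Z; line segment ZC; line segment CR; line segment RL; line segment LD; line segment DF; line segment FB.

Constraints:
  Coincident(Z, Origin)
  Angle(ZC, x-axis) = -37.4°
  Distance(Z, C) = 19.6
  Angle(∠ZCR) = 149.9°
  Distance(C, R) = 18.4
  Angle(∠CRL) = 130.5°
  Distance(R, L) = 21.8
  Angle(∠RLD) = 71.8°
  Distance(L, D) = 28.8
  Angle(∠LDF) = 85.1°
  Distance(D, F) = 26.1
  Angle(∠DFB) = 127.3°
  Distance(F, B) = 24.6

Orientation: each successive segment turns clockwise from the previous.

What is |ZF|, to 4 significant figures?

16.71

∠RLD = 71.8° gives LD at 134.8° from the x-axis; with |LD| = 28.8, D = (-7.579, -27.89). ∠LDF = 85.1° gives DF at 39.90° from the x-axis; with |DF| = 26.1, F = (12.44, -11.15). Then |ZF| = |F − Z| = 16.71.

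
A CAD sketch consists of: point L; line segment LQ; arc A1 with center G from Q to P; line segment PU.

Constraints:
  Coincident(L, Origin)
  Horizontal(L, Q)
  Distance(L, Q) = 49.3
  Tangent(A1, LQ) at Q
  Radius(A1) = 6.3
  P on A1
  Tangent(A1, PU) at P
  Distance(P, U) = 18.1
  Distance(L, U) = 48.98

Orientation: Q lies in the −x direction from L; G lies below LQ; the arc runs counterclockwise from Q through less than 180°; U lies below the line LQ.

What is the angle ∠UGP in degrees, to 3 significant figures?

70.8°

Checks: |GP| = 6.300 ✓; ∠(GP, PU) = 90.00° ✓; |PU| = 18.10 ✓; |LU| = 48.98 ✓.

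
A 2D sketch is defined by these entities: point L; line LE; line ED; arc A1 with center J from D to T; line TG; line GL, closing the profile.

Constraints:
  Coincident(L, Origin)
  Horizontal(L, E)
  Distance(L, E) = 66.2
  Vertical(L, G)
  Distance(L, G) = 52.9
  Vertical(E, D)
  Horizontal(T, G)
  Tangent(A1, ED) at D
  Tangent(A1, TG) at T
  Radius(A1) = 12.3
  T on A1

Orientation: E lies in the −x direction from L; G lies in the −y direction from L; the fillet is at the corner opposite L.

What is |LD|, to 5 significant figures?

77.658

L is at the origin; LE is horizontal with |LE| = 66.2 and E on the −x side, so E = (-66.200, 0.0000). LG is vertical with |LG| = 52.9 and G on the −y side, so G = (0.0000, -52.900). The virtual corner opposite L is at (-66.200, -52.900). The tangent condition forces JD to be normal to ED and tangency of A1 to TG means the radius JT is perpendicular to TG, with radius 12.3, so the center J sits 12.3 in from both sides at J = (-53.900, -40.600). That places the tangent points at D = (-66.200, -40.600) on ED and T = (-53.900, -52.900) on TG. Then |LD| = |D − L| = 77.658.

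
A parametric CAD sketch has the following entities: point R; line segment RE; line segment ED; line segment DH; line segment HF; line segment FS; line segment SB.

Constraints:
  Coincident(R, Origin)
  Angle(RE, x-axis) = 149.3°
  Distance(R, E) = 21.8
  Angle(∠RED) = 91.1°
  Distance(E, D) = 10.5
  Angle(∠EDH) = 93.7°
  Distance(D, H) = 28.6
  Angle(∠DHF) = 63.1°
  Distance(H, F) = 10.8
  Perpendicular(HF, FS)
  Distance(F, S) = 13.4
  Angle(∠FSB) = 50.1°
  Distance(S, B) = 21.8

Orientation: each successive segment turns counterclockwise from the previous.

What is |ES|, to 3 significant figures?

14.2

R is at the origin; RE runs at 149.3° with length 21.8, so E = (-18.7, 11.1). ∠RED = 91.1° gives ED at -122° from the x-axis; with |ED| = 10.5, D = (-24.3, 2.21). ∠EDH = 93.7° gives DH at -35.5° from the x-axis; with |DH| = 28.6, H = (-0.994, -14.4). ∠DHF = 63.1° gives HF at 81.4° from the x-axis; with |HF| = 10.8, F = (0.621, -3.72). The perpendicularity gives FS at right angles to HF, so FS runs at 171°; with |FS| = 13.4, S = (-12.6, -1.72). Then |ES| = |S − E| = 14.2.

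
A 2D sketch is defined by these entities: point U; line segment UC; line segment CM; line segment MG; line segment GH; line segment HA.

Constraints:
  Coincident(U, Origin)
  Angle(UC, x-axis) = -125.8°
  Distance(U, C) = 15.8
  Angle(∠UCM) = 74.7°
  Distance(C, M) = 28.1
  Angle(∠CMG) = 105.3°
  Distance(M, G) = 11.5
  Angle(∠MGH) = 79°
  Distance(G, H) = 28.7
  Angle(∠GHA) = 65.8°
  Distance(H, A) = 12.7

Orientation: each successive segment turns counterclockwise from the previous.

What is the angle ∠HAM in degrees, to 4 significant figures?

113.4°

∠MGH = 79.0° gives GH at 155.2° from the x-axis; with |GH| = 28.7, H = (-2.248, -1.290). ∠GHA = 65.8° gives HA at -90.60° from the x-axis; with |HA| = 12.7, A = (-2.381, -13.99). Then cos ∠HAM = AH·AM / (|AH||AM|), giving 113.4°.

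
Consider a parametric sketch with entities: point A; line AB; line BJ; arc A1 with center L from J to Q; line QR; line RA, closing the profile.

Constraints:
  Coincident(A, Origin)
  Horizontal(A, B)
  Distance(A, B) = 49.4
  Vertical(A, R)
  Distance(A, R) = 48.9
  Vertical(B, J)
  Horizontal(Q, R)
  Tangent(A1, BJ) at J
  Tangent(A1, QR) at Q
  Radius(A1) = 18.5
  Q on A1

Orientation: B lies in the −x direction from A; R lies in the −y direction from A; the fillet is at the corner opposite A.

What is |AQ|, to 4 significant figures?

57.84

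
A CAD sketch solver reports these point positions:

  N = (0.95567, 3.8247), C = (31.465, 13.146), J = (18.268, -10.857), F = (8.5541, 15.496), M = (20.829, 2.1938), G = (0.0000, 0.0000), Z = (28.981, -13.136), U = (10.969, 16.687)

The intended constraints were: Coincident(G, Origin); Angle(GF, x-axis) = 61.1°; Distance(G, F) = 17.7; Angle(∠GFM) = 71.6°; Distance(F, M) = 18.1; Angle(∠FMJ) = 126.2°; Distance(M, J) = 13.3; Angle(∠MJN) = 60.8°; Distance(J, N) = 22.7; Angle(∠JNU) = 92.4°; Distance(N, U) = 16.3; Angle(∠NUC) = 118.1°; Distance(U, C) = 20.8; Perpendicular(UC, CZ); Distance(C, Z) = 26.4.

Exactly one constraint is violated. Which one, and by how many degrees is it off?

Perpendicular(UC, CZ) — off by 4.40°.

G = (0.00, 0.00) ✓; GF at 61.10° ✓; |GF| = 17.70 ✓; ∠GFM = 71.60° ✓; |FM| = 18.10 ✓; ∠FMJ = 126.2° ✓; |MJ| = 13.30 ✓; ∠MJN = 60.80° ✓; |JN| = 22.70 ✓; ∠JNU = 92.40° ✓; |NU| = 16.30 ✓; ∠NUC = 118.1° ✓; |UC| = 20.80 ✓; ∠(UC, CZ) = 85.60° ✗; |CZ| = 26.40 ✓.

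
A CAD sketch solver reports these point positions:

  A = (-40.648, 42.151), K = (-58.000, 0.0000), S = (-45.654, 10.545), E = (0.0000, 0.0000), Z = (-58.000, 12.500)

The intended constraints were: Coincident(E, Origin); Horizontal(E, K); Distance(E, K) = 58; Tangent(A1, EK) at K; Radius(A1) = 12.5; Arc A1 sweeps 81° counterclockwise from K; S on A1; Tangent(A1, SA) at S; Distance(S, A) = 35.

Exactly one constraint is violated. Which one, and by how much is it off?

Distance(S, A) = 35 — off by 3.00.

E = (0.00, 0.00) ✓; E.y = 0.00, K.y = 0.00 ✓; |EK| = 58.00 ✓; ∠(ZK, KE) = 90.00° ✓; |ZK| = 12.50 ✓; bearing(Z→S) − bearing(Z→K) = 81.00° ✓; |ZS| = 12.50 ✓; ∠(ZS, SA) = 90.00° ✓; |SA| = 32.00 ✗.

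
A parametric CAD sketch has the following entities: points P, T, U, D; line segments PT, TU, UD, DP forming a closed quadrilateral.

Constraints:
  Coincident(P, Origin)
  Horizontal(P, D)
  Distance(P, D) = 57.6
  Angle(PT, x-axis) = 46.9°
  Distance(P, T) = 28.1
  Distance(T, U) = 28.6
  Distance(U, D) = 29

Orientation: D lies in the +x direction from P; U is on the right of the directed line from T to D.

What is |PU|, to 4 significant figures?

29.94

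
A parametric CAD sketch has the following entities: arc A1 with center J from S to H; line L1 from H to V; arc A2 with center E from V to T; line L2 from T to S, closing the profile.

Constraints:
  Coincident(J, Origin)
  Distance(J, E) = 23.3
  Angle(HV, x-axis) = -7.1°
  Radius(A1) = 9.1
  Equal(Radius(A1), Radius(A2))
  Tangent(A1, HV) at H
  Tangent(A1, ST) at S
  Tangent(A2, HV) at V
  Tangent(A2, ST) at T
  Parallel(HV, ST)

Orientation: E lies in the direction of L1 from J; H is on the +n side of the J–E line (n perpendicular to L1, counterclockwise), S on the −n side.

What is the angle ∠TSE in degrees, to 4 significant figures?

21.33°

Tangency of A1 to both parallel lines with radius 9.1 puts H and S at J ± 9.1·n: H = (1.125, 9.030), S = (-1.125, -9.030). Equal radii place V and T the same way about E: V = E + 9.1·n = (24.25, 6.150), T = E − 9.1·n = (22.00, -11.91). Then cos ∠TSE = ST·SE / (|ST||SE|), giving 21.33°.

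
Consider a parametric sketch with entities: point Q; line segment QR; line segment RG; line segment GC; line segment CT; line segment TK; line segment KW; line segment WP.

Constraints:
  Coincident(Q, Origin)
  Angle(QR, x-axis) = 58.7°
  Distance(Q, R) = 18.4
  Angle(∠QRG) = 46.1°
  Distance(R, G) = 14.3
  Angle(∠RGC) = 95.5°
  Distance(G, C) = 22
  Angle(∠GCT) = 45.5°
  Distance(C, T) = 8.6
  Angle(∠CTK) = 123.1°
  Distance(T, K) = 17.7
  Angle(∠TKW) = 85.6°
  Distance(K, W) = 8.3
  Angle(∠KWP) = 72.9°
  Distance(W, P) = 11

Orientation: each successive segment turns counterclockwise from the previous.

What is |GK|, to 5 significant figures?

2.9742

∠GCT = 45.5° gives CT at 51.600° from the x-axis; with |CT| = 8.6, T = (3.6646, -2.4889). ∠CTK = 123.1° gives TK at 108.50° from the x-axis; with |TK| = 17.7, K = (-1.9516, 14.296). Then |GK| = |K − G| = 2.9742.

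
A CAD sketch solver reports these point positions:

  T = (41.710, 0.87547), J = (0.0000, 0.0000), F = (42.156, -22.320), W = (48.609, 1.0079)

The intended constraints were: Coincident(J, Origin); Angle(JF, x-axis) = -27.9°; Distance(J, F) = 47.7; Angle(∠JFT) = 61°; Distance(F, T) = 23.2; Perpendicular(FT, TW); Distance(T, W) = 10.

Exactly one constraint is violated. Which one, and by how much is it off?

Distance(T, W) = 10 — off by 3.10.

J = (0.00, 0.00) ✓; JF at -27.90° ✓; |JF| = 47.70 ✓; ∠JFT = 61.00° ✓; |FT| = 23.20 ✓; ∠(FT, TW) = 90.00° ✓; |TW| = 6.900 ✗.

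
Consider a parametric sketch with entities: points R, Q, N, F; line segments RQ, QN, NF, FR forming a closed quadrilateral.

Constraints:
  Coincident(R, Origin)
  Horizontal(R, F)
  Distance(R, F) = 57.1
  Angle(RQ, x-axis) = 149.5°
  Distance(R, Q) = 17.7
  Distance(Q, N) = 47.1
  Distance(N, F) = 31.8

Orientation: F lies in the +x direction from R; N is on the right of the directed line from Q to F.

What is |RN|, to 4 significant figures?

29.52

R is at the origin; RF is horizontal with |RF| = 57.1 and F in +x, so F = (57.1, 0). RQ runs at 149.5° with |RQ| = 17.7, so Q = (-15.25, 8.983). N is determined by |QN| = 47.1 and |NF| = 31.8 together: it lies at the intersection of circle(Q, 47.1) and circle(F, 31.8). With |QF| = 72.91, the foot of the radical line on QF is 44.73 from Q and the perpendicular offset is √(47.1² − 44.73²) = 14.75. Taking the right-of-QF solution: N = (27.32, -11.16).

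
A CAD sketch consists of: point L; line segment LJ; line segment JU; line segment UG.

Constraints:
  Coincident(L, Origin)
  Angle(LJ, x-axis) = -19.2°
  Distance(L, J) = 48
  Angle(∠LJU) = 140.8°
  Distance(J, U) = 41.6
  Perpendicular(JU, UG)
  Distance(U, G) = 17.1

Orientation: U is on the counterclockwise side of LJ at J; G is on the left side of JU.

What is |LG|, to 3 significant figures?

79.9

∠LJU = 140.8°, so JU runs at -19.2° + (180° − 140.8°) = 20.0° from the x-axis; with |JU| = 41.6, U = J + 41.6·(cos 20.0°, sin 20.0°) = (84.4, -1.56). JU ⟂ UG; with |UG| = 17.1 on the left of JU, G = U + 17.1·(-0.342, 0.940) = (78.6, 14.5). Then |LG| = |G − L| = 79.9.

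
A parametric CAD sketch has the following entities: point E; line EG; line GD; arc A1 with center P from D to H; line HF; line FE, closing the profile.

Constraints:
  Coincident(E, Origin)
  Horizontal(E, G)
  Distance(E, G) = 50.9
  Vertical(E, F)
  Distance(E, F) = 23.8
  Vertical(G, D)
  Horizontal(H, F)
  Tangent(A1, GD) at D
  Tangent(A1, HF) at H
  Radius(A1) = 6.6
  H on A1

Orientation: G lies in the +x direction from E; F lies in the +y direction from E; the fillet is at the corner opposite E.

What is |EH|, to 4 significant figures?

50.29

E is at the origin; E and G share the same y with |EG| = 50.9 and G on the +x side, so G = (50.90, 0.000). E and F share the same x with |EF| = 23.8 and F on the +y side, so F = (0.000, 23.80). The virtual corner opposite E is at (50.90, 23.80). A1 meets GD tangentially, so PD is at right angles to GD and tangency of A1 to HF means the radius PH is perpendicular to HF, with radius 6.6, so the center P sits 6.6 in from both sides at P = (44.30, 17.20). That places the tangent points at D = (50.90, 17.20) on GD and H = (44.30, 23.80) on HF. Then |EH| = |H − E| = 50.29.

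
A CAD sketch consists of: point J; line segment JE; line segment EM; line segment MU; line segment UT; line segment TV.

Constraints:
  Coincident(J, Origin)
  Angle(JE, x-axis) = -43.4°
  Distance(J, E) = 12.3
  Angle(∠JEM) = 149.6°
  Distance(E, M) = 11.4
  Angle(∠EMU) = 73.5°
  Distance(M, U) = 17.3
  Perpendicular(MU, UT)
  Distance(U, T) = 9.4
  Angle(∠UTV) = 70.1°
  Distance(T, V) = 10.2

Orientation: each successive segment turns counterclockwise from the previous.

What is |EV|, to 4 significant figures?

6.709

J is at the origin; JE runs at -43.4° with length 12.3, so E = (8.937, -8.451). ∠JEM = 149.6° gives EM at -13.00° from the x-axis; with |EM| = 11.4, M = (20.04, -11.02). ∠EMU = 73.5° gives MU at 93.50° from the x-axis; with |MU| = 17.3, U = (18.99, 6.252). MU ⟂ UT, so UT runs at -176.5°; with |UT| = 9.4, T = (9.606, 5.678). ∠UTV = 70.1° gives TV at -66.60° from the x-axis; with |TV| = 10.2, V = (13.66, -3.683). Then |EV| = |V − E| = 6.709.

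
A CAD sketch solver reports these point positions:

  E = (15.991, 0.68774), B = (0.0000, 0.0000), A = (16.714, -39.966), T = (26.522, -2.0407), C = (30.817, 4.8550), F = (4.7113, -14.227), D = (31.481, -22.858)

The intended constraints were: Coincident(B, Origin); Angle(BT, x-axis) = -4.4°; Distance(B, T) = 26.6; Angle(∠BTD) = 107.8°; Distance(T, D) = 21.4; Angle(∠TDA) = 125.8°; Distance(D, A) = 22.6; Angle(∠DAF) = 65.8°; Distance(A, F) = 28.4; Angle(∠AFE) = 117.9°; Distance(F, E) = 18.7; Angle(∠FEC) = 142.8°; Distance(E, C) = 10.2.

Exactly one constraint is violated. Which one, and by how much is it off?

Distance(E, C) = 10.2 — off by 5.20.

B = (0.00, 0.00) ✓; BT at -4.400° ✓; |BT| = 26.60 ✓; ∠BTD = 107.8° ✓; |TD| = 21.40 ✓; ∠TDA = 125.8° ✓; |DA| = 22.60 ✓; ∠DAF = 65.80° ✓; |AF| = 28.40 ✓; ∠AFE = 117.9° ✓; |FE| = 18.70 ✓; ∠FEC = 142.8° ✓; |EC| = 15.40 ✗.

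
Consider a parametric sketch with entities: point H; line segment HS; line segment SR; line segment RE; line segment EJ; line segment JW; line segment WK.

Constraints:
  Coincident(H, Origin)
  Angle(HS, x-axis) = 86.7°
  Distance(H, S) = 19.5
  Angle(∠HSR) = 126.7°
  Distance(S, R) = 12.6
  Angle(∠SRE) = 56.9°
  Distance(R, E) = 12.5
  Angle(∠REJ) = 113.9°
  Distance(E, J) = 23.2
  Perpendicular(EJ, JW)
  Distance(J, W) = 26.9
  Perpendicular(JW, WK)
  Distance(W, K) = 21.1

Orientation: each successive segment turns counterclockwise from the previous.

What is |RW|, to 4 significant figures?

32.22

H is at the origin; HS runs at 86.7° with length 19.5, so S = (1.122, 19.47). ∠HSR = 126.7° gives SR at 140.0° from the x-axis; with |SR| = 12.6, R = (-8.530, 27.57). ∠SRE = 56.9° gives RE at -96.90° from the x-axis; with |RE| = 12.5, E = (-10.03, 15.16). ∠REJ = 113.9° gives EJ at -30.80° from the x-axis; with |EJ| = 23.2, J = (9.896, 3.278). EJ is perpendicular to JW, so JW runs at 59.20°; with |JW| = 26.9, W = (23.67, 26.38). Then |RW| = |W − R| = 32.22.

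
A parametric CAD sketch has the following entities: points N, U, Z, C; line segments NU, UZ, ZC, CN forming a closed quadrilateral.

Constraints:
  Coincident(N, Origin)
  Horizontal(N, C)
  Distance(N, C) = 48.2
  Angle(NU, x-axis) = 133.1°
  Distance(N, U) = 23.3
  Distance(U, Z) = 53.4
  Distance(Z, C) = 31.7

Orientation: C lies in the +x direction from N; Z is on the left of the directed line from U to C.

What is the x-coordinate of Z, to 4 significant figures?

36.05

Checks: |UZ| = 53.40 ✓; |ZC| = 31.70 ✓.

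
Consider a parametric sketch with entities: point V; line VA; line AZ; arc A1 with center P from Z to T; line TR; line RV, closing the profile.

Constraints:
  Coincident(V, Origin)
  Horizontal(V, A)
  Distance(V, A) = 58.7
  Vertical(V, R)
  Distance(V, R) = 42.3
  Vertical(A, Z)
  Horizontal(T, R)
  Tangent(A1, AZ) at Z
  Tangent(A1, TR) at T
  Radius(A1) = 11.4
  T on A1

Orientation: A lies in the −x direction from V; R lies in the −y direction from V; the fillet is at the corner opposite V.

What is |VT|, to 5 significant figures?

63.455

V is at the origin; V and A share the same y with |VA| = 58.7 and A on the −x side, so A = (-58.700, 0.0000). VR is vertical with |VR| = 42.3 and R on the −y side, so R = (0.0000, -42.300). The virtual corner opposite V is at (-58.700, -42.300). A1 meets AZ tangentially, so PZ is at right angles to AZ and the tangent condition forces PT to be normal to TR, with radius 11.4, so the center P sits 11.4 in from both sides at P = (-47.300, -30.900). That places the tangent points at Z = (-58.700, -30.900) on AZ and T = (-47.300, -42.300) on TR. Then |VT| = |T − V| = 63.455.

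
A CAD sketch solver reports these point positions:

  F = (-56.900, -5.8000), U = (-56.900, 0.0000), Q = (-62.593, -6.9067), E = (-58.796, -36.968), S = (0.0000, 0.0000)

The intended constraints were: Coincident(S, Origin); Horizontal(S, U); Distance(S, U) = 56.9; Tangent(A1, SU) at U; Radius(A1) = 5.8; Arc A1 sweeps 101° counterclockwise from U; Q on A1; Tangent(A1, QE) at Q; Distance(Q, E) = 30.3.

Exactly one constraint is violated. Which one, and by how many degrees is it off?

Tangent(A1, QE) at Q — off by 3.80°.

S = (0.00, 0.00) ✓; S.y = 0.00, U.y = 0.00 ✓; |SU| = 56.90 ✓; ∠(FU, US) = 90.00° ✓; |FU| = 5.800 ✓; bearing(F→Q) − bearing(F→U) = 101.0° ✓; |FQ| = 5.800 ✓; ∠(FQ, QE) = 93.80° ✗; |QE| = 30.30 ✓.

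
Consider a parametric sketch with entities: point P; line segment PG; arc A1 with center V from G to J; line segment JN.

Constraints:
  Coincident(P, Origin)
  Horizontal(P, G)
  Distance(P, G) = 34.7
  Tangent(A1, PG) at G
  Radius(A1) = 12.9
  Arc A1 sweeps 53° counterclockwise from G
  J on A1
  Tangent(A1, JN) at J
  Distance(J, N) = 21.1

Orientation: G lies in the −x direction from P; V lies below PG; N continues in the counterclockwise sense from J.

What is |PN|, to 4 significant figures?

61.75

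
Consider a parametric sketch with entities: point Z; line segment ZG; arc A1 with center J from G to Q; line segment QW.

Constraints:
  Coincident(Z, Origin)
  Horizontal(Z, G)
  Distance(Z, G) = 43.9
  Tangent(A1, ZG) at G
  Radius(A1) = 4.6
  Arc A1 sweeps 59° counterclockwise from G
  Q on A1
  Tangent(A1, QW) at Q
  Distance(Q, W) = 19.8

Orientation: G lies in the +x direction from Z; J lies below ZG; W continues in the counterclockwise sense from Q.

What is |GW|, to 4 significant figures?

23.85

Z is at the origin; Z and G share the same y with |ZG| = 43.9 and G on the +x side, so G = (43.90, 0.000). The tangent condition forces JG to be normal to ZG, so J = G + (0, -4.6) = (43.90, -4.600). On A1, G sits at bearing 90° from J; a 59° counterclockwise sweep puts Q at bearing 149°, so Q = J + 4.6·(cos 149°, sin 149°) = (39.96, -2.231). The tangent condition forces JQ to be normal to QW, so QW runs along (−sin 149°, cos 149°); with |QW| = 19.8, W = (29.76, -19.20). Then |GW| = |W − G| = 23.85.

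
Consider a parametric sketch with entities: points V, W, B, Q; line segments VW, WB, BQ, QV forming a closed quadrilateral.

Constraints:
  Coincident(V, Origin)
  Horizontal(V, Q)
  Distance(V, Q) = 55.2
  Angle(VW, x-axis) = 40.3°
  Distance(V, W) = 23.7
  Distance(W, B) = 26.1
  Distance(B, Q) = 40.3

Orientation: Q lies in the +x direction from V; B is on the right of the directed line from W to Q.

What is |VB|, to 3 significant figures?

19.5

V is at the origin; V and Q share the same y with |VQ| = 55.2 and Q in +x, so Q = (55.2, 0). VW runs at 40.3° with |VW| = 23.7, so W = (18.1, 15.3). B is determined by |WB| = 26.1 and |BQ| = 40.3 together: it lies at the intersection of circle(W, 26.1) and circle(Q, 40.3). With |WQ| = 40.2, the foot of the radical line on WQ is 8.34 from W and the perpendicular offset is √(26.1² − 8.34²) = 24.7. Taking the right-of-WQ solution: B = (16.4, -10.7).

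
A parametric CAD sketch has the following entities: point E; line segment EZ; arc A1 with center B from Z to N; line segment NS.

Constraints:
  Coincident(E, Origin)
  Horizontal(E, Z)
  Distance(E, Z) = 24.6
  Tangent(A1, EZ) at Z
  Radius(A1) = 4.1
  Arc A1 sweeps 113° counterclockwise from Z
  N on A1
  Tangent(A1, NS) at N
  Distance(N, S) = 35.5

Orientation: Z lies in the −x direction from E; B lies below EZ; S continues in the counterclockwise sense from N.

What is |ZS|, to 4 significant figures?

39.69

E is at the origin; EZ is horizontal with |EZ| = 24.6 and Z on the −x side, so Z = (-24.60, 0.000). A1 meets EZ tangentially, so BZ is at right angles to EZ, so B = Z + (0, -4.1) = (-24.60, -4.100). On A1, Z sits at bearing 90° from B; a 113° counterclockwise sweep puts N at bearing 203°, so N = B + 4.1·(cos 203°, sin 203°) = (-28.37, -5.702). A1 meets NS tangentially, so BN is at right angles to NS, so NS runs along (−sin 203°, cos 203°); with |NS| = 35.5, S = (-14.50, -38.38). Then |ZS| = |S − Z| = 39.69.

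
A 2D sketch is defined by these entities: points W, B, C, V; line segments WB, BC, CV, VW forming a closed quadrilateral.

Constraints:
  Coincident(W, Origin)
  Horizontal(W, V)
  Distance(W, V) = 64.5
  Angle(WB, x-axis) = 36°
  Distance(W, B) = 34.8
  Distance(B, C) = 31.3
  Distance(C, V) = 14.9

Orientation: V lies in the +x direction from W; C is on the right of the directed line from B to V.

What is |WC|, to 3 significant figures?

49.8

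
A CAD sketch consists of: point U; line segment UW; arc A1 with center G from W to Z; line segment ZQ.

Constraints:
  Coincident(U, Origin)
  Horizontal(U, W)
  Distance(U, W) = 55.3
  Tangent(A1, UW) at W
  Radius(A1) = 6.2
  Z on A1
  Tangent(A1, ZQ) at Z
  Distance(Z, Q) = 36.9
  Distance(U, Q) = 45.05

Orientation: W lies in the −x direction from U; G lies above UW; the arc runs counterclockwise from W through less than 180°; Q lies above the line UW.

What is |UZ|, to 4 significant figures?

50.19

Checks: |GZ| = 6.200 ✓; ∠(GZ, ZQ) = 90.00° ✓; |ZQ| = 36.90 ✓; |UQ| = 45.05 ✓.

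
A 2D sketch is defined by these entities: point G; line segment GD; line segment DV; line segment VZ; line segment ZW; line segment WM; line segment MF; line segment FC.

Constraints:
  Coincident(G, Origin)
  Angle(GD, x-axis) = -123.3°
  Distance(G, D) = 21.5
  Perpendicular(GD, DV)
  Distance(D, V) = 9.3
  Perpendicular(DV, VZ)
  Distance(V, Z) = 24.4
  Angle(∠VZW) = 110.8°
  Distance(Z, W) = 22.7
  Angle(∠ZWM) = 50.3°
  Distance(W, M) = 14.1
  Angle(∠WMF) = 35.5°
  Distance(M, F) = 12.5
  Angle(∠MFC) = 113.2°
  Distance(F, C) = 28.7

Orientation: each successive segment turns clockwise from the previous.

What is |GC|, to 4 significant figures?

38.07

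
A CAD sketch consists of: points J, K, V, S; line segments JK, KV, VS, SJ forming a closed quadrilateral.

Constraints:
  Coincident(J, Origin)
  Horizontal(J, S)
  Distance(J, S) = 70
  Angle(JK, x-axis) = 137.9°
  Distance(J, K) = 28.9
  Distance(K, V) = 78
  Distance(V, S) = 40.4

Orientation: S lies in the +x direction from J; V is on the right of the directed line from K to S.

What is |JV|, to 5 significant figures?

49.267

J is at the origin; JS is horizontal with |JS| = 70.0 and S in +x, so S = (70.0, 0). JK runs at 137.9° with |JK| = 28.9, so K = (-21.443, 19.375). V is determined by |KV| = 78.0 and |VS| = 40.4 together: it lies at the intersection of circle(K, 78.0) and circle(S, 40.4). With |KS| = 93.473, the foot of the radical line on KS is 70.550 from K and the perpendicular offset is √(78.0² − 70.550²) = 33.267. Taking the right-of-KS solution: V = (40.679, -27.793).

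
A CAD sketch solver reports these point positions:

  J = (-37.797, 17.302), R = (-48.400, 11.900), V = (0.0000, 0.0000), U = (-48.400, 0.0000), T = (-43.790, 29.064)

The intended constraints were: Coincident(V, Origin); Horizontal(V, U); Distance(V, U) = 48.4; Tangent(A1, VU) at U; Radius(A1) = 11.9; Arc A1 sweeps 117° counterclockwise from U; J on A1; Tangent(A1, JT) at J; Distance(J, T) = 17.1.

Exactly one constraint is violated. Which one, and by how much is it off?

Distance(J, T) = 17.1 — off by 3.90.

V = (0.00, 0.00) ✓; V.y = 0.00, U.y = 0.00 ✓; |VU| = 48.40 ✓; ∠(RU, UV) = 90.00° ✓; |RU| = 11.90 ✓; bearing(R→J) − bearing(R→U) = 117.0° ✓; |RJ| = 11.90 ✓; ∠(RJ, JT) = 90.00° ✓; |JT| = 13.20 ✗.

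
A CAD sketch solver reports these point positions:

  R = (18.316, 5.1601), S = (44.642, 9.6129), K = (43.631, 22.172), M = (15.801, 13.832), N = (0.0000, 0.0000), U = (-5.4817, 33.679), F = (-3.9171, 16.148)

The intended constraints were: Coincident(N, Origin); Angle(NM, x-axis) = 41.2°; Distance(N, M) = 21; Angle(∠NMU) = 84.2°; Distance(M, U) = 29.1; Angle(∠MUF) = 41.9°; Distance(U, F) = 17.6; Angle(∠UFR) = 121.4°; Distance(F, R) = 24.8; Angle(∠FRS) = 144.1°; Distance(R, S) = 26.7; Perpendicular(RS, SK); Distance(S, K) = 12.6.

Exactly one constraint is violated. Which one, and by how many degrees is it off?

Perpendicular(RS, SK) — off by 5.00°.

N = (0.00, 0.00) ✓; NM at 41.20° ✓; |NM| = 21.00 ✓; ∠NMU = 84.20° ✓; |MU| = 29.10 ✓; ∠MUF = 41.90° ✓; |UF| = 17.60 ✓; ∠UFR = 121.4° ✓; |FR| = 24.80 ✓; ∠FRS = 144.1° ✓; |RS| = 26.70 ✓; ∠(RS, SK) = 85.00° ✗; |SK| = 12.60 ✓.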